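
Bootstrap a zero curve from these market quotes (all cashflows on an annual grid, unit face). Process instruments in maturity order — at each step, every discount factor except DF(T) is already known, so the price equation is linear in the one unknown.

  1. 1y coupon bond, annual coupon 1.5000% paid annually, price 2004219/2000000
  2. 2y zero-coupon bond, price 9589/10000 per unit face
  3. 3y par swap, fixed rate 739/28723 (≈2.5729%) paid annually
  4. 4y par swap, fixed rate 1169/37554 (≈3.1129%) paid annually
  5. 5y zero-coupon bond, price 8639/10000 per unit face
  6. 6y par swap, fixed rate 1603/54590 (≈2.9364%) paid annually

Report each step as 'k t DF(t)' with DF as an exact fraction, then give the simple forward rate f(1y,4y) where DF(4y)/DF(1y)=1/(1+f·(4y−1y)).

1 1 9873/10000
2 2 9589/10000
3 3 9261/10000
4 4 8831/10000
5 5 8639/10000
6 6 8397/10000
f(1y,4y) = ((9873/10000)/(8831/10000) − 1)/(3) = 1042/26493 ≈ 3.9331%

step 1 [1y] bond c/1=3/200: DF=(2004219/2000000 − 3/200·(0))/(1+3/200) = 9873/10000 ≈ 0.987300
step 2 [2y] zero: DF = P = 9589/10000 ≈ 0.958900
step 3 [3y] swap r/1=739/28723: DF=(1 − 739/28723·(0.987300+0.958900))/(1+739/28723) = 9261/10000 ≈ 0.926100
step 4 [4y] swap r/1=1169/37554: DF=(1 − 1169/37554·(0.987300+0.958900+0.926100))/(1+1169/37554) = 8831/10000 ≈ 0.883100
step 5 [5y] zero: DF = P = 8639/10000 ≈ 0.863900
step 6 [6y] swap r/1=1603/54590: DF=(1 − 1603/54590·(0.987300+0.958900+0.926100+0.883100+0.863900))/(1+1603/54590) = 8397/10000 ≈ 0.839700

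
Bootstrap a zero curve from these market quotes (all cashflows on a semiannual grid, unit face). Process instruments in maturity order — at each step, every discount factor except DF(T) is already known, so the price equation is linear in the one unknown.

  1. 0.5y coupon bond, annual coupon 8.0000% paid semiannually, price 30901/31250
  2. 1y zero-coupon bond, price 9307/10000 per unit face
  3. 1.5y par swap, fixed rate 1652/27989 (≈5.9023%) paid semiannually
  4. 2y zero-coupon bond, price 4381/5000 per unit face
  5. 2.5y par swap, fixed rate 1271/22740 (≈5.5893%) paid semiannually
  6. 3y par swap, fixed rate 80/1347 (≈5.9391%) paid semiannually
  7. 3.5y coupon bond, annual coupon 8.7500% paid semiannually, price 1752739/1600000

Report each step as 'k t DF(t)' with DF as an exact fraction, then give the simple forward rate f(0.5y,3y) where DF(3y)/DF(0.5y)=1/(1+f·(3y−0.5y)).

step 1 [0.5y] bond c/2=1/25: DF=(30901/31250 − 1/25·(0))/(1+1/25) = 2377/2500 ≈ 0.950800
step 2 [1y] zero: DF = P = 9307/10000 ≈ 0.930700
step 3 [1.5y] swap r/2=826/27989: DF=(1 − 826/27989·(0.950800+0.930700))/(1+826/27989) = 4587/5000 ≈ 0.917400
step 4 [2y] zero: DF = P = 4381/5000 ≈ 0.876200
step 5 [2.5y] swap r/2=1271/45480: DF=(1 − 1271/45480·(0.950800+0.930700+0.917400+0.876200))/(1+1271/45480) = 8729/10000 ≈ 0.872900
step 6 [3y] swap r/2=40/1347: DF=(1 − 40/1347·(0.950800+0.930700+0.917400+0.876200+0.872900))/(1+40/1347) = 21/25 ≈ 0.840000
step 7 [3.5y] bond c/2=7/160: DF=(1752739/1600000 − 7/160·(0.950800+0.930700+0.917400+0.876200+0.872900+0.840000))/(1+7/160) = 8237/10000 ≈ 0.823700

1 1/2 2377/2500
2 1 9307/10000
3 3/2 4587/5000
4 2 4381/5000
5 5/2 8729/10000
6 3 21/25
7 7/2 8237/10000
f(0.5y,3y) = ((2377/2500)/(21/25) − 1)/(5/2) = 277/5250 ≈ 5.2762%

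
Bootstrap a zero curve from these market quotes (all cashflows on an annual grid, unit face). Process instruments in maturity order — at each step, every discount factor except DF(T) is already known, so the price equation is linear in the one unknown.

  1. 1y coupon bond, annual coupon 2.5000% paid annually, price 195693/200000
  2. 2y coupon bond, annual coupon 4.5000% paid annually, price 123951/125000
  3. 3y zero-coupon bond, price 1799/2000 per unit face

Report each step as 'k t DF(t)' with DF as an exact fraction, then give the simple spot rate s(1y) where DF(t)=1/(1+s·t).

1 1 4773/5000
2 2 4539/5000
3 3 1799/2000
s(1y) = (1/(4773/5000) − 1)/(1) = 227/4773 ≈ 4.7559%

step 1 [1y] bond c/1=1/40: DF=(195693/200000 − 1/40·(0))/(1+1/40) = 4773/5000 ≈ 0.954600
step 2 [2y] bond c/1=9/200: DF=(123951/125000 − 9/200·(0.954600))/(1+9/200) = 4539/5000 ≈ 0.907800
step 3 [3y] zero: DF = P = 1799/2000 ≈ 0.899500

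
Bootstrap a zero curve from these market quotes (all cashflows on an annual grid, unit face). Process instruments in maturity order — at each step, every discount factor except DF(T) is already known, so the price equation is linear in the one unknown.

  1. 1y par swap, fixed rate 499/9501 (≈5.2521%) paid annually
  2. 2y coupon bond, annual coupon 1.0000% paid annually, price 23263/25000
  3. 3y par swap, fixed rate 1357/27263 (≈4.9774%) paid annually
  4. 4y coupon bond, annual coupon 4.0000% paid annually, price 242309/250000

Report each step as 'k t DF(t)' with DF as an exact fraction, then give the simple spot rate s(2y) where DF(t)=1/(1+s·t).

1 1 9501/10000
2 2 9119/10000
3 3 8643/10000
4 4 8271/10000
s(2y) = (1/(9119/10000) − 1)/(2) = 881/18238 ≈ 4.8306%

step 1 [1y] swap r/1=499/9501: DF=(1 − 499/9501·(0))/(1+499/9501) = 9501/10000 ≈ 0.950100
step 2 [2y] bond c/1=1/100: DF=(23263/25000 − 1/100·(0.950100))/(1+1/100) = 9119/10000 ≈ 0.911900
step 3 [3y] swap r/1=1357/27263: DF=(1 − 1357/27263·(0.950100+0.911900))/(1+1357/27263) = 8643/10000 ≈ 0.864300
step 4 [4y] bond c/1=1/25: DF=(242309/250000 − 1/25·(0.950100+0.911900+0.864300))/(1+1/25) = 8271/10000 ≈ 0.827100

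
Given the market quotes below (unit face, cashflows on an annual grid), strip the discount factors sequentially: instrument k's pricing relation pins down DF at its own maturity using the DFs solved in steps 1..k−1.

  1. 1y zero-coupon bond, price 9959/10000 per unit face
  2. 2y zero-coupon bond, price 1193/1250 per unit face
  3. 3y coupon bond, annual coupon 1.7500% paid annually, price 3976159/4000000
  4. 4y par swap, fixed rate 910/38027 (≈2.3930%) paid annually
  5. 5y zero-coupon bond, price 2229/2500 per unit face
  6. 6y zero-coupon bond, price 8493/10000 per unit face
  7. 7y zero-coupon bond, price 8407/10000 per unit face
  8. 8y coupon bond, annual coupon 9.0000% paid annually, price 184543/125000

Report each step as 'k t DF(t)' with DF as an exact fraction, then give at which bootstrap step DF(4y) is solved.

step 1 [1y] zero: DF = P = 9959/10000 ≈ 0.995900
step 2 [2y] zero: DF = P = 1193/1250 ≈ 0.954400
step 3 [3y] bond c/1=7/400: DF=(3976159/4000000 − 7/400·(0.995900+0.954400))/(1+7/400) = 4717/5000 ≈ 0.943400
step 4 [4y] swap r/1=910/38027: DF=(1 − 910/38027·(0.995900+0.954400+0.943400))/(1+910/38027) = 909/1000 ≈ 0.909000
step 5 [5y] zero: DF = P = 2229/2500 ≈ 0.891600
step 6 [6y] zero: DF = P = 8493/10000 ≈ 0.849300
step 7 [7y] zero: DF = P = 8407/10000 ≈ 0.840700
step 8 [8y] bond c/1=9/100: DF=(184543/125000 − 9/100·(0.995900+0.954400+0.943400+0.909000+0.891600+0.849300+0.840700))/(1+9/100) = 8273/10000 ≈ 0.827300

1 1 9959/10000
2 2 1193/1250
3 3 4717/5000
4 4 909/1000
5 5 2229/2500
6 6 8493/10000
7 7 8407/10000
8 8 8273/10000
DF(4y) is solved at step 4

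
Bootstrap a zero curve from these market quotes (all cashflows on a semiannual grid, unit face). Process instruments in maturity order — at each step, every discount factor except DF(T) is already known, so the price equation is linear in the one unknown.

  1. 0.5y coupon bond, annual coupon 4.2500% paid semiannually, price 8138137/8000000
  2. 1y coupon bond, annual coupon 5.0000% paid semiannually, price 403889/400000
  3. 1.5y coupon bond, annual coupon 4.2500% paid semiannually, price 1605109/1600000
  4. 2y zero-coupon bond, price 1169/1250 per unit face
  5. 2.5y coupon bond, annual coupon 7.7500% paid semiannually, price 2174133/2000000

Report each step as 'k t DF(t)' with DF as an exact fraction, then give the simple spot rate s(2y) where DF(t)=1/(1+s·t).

step 1 [0.5y] bond c/2=17/800: DF=(8138137/8000000 − 17/800·(0))/(1+17/800) = 9961/10000 ≈ 0.996100
step 2 [1y] bond c/2=1/40: DF=(403889/400000 − 1/40·(0.996100))/(1+1/40) = 1201/1250 ≈ 0.960800
step 3 [1.5y] bond c/2=17/800: DF=(1605109/1600000 − 17/800·(0.996100+0.960800))/(1+17/800) = 1177/1250 ≈ 0.941600
step 4 [2y] zero: DF = P = 1169/1250 ≈ 0.935200
step 5 [2.5y] bond c/2=31/800: DF=(2174133/2000000 − 31/800·(0.996100+0.960800+0.941600+0.935200))/(1+31/800) = 1807/2000 ≈ 0.903500

1 1/2 9961/10000
2 1 1201/1250
3 3/2 1177/1250
4 2 1169/1250
5 5/2 1807/2000
s(2y) = (1/(1169/1250) − 1)/(2) = 81/2338 ≈ 3.4645%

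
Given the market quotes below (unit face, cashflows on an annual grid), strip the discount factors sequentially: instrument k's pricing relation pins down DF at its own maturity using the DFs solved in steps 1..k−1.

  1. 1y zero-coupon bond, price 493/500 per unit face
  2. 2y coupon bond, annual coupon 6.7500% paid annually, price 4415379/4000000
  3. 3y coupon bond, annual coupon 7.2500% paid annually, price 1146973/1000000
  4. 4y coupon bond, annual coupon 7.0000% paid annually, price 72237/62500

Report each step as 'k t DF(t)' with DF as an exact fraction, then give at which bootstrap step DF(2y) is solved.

step 1 [1y] zero: DF = P = 493/500 ≈ 0.986000
step 2 [2y] bond c/1=27/400: DF=(4415379/4000000 − 27/400·(0.986000))/(1+27/400) = 9717/10000 ≈ 0.971700
step 3 [3y] bond c/1=29/400: DF=(1146973/1000000 − 29/400·(0.986000+0.971700))/(1+29/400) = 9371/10000 ≈ 0.937100
step 4 [4y] bond c/1=7/100: DF=(72237/62500 − 7/100·(0.986000+0.971700+0.937100))/(1+7/100) = 2227/2500 ≈ 0.890800

1 1 493/500
2 2 9717/10000
3 3 9371/10000
4 4 2227/2500
DF(2y) is solved at step 2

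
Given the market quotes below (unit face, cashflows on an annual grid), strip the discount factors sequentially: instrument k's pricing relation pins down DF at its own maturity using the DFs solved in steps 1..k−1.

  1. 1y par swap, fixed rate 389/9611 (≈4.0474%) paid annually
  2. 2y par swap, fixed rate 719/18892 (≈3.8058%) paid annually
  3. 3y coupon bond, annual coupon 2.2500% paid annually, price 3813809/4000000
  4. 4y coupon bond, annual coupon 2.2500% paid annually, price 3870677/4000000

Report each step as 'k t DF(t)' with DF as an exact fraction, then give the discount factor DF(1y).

step 1 [1y] swap r/1=389/9611: DF=(1 − 389/9611·(0))/(1+389/9611) = 9611/10000 ≈ 0.961100
step 2 [2y] swap r/1=719/18892: DF=(1 − 719/18892·(0.961100))/(1+719/18892) = 9281/10000 ≈ 0.928100
step 3 [3y] bond c/1=9/400: DF=(3813809/4000000 − 9/400·(0.961100+0.928100))/(1+9/400) = 8909/10000 ≈ 0.890900
step 4 [4y] bond c/1=9/400: DF=(3870677/4000000 − 9/400·(0.961100+0.928100+0.890900))/(1+9/400) = 2213/2500 ≈ 0.885200

1 1 9611/10000
2 2 9281/10000
3 3 8909/10000
4 4 2213/2500
DF(1y) = 9611/10000 ≈ 0.961100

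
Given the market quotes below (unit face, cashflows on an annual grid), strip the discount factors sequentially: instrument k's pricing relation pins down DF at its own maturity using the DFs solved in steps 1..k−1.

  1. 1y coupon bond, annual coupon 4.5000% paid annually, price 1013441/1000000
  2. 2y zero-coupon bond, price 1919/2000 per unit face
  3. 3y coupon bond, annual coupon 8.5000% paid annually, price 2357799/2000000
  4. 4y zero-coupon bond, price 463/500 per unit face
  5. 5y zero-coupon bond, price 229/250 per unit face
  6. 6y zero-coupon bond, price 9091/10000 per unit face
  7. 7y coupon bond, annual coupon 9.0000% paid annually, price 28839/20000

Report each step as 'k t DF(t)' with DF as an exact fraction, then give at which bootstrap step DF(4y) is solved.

1 1 4849/5000
2 2 1919/2000
3 3 4677/5000
4 4 463/500
5 5 229/250
6 6 9091/10000
7 7 537/625
DF(4y) is solved at step 4

step 1 [1y] bond c/1=9/200: DF=(1013441/1000000 − 9/200·(0))/(1+9/200) = 4849/5000 ≈ 0.969800
step 2 [2y] zero: DF = P = 1919/2000 ≈ 0.959500
step 3 [3y] bond c/1=17/200: DF=(2357799/2000000 − 17/200·(0.969800+0.959500))/(1+17/200) = 4677/5000 ≈ 0.935400
step 4 [4y] zero: DF = P = 463/500 ≈ 0.926000
step 5 [5y] zero: DF = P = 229/250 ≈ 0.916000
step 6 [6y] zero: DF = P = 9091/10000 ≈ 0.909100
step 7 [7y] bond c/1=9/100: DF=(28839/20000 − 9/100·(0.969800+0.959500+0.935400+0.926000+0.916000+0.909100))/(1+9/100) = 537/625 ≈ 0.859200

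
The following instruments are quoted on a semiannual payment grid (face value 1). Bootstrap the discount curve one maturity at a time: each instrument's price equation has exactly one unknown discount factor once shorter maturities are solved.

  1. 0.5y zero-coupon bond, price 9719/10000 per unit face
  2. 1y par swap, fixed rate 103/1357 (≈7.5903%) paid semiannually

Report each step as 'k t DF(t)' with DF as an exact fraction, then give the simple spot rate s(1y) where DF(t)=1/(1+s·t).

step 1 [0.5y] zero: DF = P = 9719/10000 ≈ 0.971900
step 2 [1y] swap r/2=103/2714: DF=(1 − 103/2714·(0.971900))/(1+103/2714) = 9279/10000 ≈ 0.927900

1 1/2 9719/10000
2 1 9279/10000
s(1y) = (1/(9279/10000) − 1)/(1) = 721/9279 ≈ 7.7702%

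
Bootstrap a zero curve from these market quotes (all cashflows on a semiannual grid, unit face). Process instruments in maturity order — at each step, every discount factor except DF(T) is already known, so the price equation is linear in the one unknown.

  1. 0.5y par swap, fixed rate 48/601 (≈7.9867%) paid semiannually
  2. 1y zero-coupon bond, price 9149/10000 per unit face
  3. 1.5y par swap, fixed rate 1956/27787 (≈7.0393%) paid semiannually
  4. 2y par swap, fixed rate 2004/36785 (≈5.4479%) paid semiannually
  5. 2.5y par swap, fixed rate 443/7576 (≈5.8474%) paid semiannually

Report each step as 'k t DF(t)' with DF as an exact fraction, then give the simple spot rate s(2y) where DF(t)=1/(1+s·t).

step 1 [0.5y] swap r/2=24/601: DF=(1 − 24/601·(0))/(1+24/601) = 601/625 ≈ 0.961600
step 2 [1y] zero: DF = P = 9149/10000 ≈ 0.914900
step 3 [1.5y] swap r/2=978/27787: DF=(1 − 978/27787·(0.961600+0.914900))/(1+978/27787) = 4511/5000 ≈ 0.902200
step 4 [2y] swap r/2=1002/36785: DF=(1 − 1002/36785·(0.961600+0.914900+0.902200))/(1+1002/36785) = 4499/5000 ≈ 0.899800
step 5 [2.5y] swap r/2=443/15152: DF=(1 − 443/15152·(0.961600+0.914900+0.902200+0.899800))/(1+443/15152) = 8671/10000 ≈ 0.867100

1 1/2 601/625
2 1 9149/10000
3 3/2 4511/5000
4 2 4499/5000
5 5/2 8671/10000
s(2y) = (1/(4499/5000) − 1)/(2) = 501/8998 ≈ 5.5679%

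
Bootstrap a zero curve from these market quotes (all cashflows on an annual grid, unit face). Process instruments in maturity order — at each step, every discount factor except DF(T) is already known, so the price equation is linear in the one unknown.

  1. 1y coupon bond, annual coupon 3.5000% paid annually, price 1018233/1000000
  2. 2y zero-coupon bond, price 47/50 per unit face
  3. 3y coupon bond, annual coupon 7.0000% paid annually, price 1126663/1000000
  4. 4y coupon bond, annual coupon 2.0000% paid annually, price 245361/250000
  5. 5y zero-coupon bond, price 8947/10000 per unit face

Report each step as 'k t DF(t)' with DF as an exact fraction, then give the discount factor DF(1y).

step 1 [1y] bond c/1=7/200: DF=(1018233/1000000 − 7/200·(0))/(1+7/200) = 4919/5000 ≈ 0.983800
step 2 [2y] zero: DF = P = 47/50 ≈ 0.940000
step 3 [3y] bond c/1=7/100: DF=(1126663/1000000 − 7/100·(0.983800+0.940000))/(1+7/100) = 9271/10000 ≈ 0.927100
step 4 [4y] bond c/1=1/50: DF=(245361/250000 − 1/50·(0.983800+0.940000+0.927100))/(1+1/50) = 9063/10000 ≈ 0.906300
step 5 [5y] zero: DF = P = 8947/10000 ≈ 0.894700

1 1 4919/5000
2 2 47/50
3 3 9271/10000
4 4 9063/10000
5 5 8947/10000
DF(1y) = 4919/5000 ≈ 0.983800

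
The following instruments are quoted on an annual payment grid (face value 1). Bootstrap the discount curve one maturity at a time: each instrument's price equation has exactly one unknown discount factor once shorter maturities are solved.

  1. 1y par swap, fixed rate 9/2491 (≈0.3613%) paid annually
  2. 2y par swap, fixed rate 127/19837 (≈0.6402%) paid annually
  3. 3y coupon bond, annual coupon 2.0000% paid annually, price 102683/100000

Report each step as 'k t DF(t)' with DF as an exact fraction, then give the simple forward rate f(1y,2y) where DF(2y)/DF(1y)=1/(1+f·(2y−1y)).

1 1 2491/2500
2 2 9873/10000
3 3 4839/5000
f(1y,2y) = ((2491/2500)/(9873/10000) − 1)/(1) = 91/9873 ≈ 0.9217%

step 1 [1y] swap r/1=9/2491: DF=(1 − 9/2491·(0))/(1+9/2491) = 2491/2500 ≈ 0.996400
step 2 [2y] swap r/1=127/19837: DF=(1 − 127/19837·(0.996400))/(1+127/19837) = 9873/10000 ≈ 0.987300
step 3 [3y] bond c/1=1/50: DF=(102683/100000 − 1/50·(0.996400+0.987300))/(1+1/50) = 4839/5000 ≈ 0.967800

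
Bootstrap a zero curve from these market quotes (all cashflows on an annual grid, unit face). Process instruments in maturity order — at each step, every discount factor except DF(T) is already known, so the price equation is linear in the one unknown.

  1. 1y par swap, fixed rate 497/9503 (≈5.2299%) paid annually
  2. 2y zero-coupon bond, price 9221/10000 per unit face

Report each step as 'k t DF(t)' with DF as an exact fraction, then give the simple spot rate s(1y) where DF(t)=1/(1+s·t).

1 1 9503/10000
2 2 9221/10000
s(1y) = (1/(9503/10000) − 1)/(1) = 497/9503 ≈ 5.2299%

step 1 [1y] swap r/1=497/9503: DF=(1 − 497/9503·(0))/(1+497/9503) = 9503/10000 ≈ 0.950300
step 2 [2y] zero: DF = P = 9221/10000 ≈ 0.922100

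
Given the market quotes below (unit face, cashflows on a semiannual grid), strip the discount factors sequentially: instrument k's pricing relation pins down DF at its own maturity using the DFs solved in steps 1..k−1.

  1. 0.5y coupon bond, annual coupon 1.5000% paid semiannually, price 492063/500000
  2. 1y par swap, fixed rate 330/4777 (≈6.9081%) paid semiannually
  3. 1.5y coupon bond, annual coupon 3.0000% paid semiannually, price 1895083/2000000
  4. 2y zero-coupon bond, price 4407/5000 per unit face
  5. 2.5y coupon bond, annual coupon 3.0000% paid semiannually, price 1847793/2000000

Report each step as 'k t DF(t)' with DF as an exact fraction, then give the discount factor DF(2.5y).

1 1/2 1221/1250
2 1 467/500
3 3/2 9053/10000
4 2 4407/5000
5 5/2 2139/2500
DF(2.5y) = 2139/2500 ≈ 0.855600

step 1 [0.5y] bond c/2=3/400: DF=(492063/500000 − 3/400·(0))/(1+3/400) = 1221/1250 ≈ 0.976800
step 2 [1y] swap r/2=165/4777: DF=(1 − 165/4777·(0.976800))/(1+165/4777) = 467/500 ≈ 0.934000
step 3 [1.5y] bond c/2=3/200: DF=(1895083/2000000 − 3/200·(0.976800+0.934000))/(1+3/200) = 9053/10000 ≈ 0.905300
step 4 [2y] zero: DF = P = 4407/5000 ≈ 0.881400
step 5 [2.5y] bond c/2=3/200: DF=(1847793/2000000 − 3/200·(0.976800+0.934000+0.905300+0.881400))/(1+3/200) = 2139/2500 ≈ 0.855600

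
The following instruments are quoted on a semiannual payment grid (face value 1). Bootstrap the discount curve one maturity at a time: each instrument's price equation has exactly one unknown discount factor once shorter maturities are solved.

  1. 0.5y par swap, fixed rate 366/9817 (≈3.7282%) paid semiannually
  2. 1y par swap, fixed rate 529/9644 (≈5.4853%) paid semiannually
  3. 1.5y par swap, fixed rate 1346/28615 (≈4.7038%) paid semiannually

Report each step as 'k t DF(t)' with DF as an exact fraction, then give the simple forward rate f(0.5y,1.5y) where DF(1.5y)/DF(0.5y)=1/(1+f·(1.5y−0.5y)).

step 1 [0.5y] swap r/2=183/9817: DF=(1 − 183/9817·(0))/(1+183/9817) = 9817/10000 ≈ 0.981700
step 2 [1y] swap r/2=529/19288: DF=(1 − 529/19288·(0.981700))/(1+529/19288) = 9471/10000 ≈ 0.947100
step 3 [1.5y] swap r/2=673/28615: DF=(1 − 673/28615·(0.981700+0.947100))/(1+673/28615) = 9327/10000 ≈ 0.932700

1 1/2 9817/10000
2 1 9471/10000
3 3/2 9327/10000
f(0.5y,1.5y) = ((9817/10000)/(9327/10000) − 1)/(1) = 490/9327 ≈ 5.2536%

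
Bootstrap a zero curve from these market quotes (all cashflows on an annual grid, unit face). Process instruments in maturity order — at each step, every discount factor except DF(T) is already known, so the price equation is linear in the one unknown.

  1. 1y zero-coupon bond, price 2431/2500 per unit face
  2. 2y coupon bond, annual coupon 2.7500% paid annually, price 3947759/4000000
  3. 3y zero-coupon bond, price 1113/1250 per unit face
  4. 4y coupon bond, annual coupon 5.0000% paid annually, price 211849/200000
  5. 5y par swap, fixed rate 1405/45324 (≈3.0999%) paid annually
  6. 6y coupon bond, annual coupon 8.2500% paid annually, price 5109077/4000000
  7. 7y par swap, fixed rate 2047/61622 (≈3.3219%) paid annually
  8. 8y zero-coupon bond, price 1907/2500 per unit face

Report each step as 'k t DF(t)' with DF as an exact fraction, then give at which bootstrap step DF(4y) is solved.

1 1 2431/2500
2 2 1869/2000
3 3 1113/1250
4 4 2189/2500
5 5 1719/2000
6 6 1669/2000
7 7 7953/10000
8 8 1907/2500
DF(4y) is solved at step 4

step 1 [1y] zero: DF = P = 2431/2500 ≈ 0.972400
step 2 [2y] bond c/1=11/400: DF=(3947759/4000000 − 11/400·(0.972400))/(1+11/400) = 1869/2000 ≈ 0.934500
step 3 [3y] zero: DF = P = 1113/1250 ≈ 0.890400
step 4 [4y] bond c/1=1/20: DF=(211849/200000 − 1/20·(0.972400+0.934500+0.890400))/(1+1/20) = 2189/2500 ≈ 0.875600
step 5 [5y] swap r/1=1405/45324: DF=(1 − 1405/45324·(0.972400+0.934500+0.890400+0.875600))/(1+1405/45324) = 1719/2000 ≈ 0.859500
step 6 [6y] bond c/1=33/400: DF=(5109077/4000000 − 33/400·(0.972400+0.934500+0.890400+0.875600+0.859500))/(1+33/400) = 1669/2000 ≈ 0.834500
step 7 [7y] swap r/1=2047/61622: DF=(1 − 2047/61622·(0.972400+0.934500+0.890400+0.875600+0.859500+0.834500))/(1+2047/61622) = 7953/10000 ≈ 0.795300
step 8 [8y] zero: DF = P = 1907/2500 ≈ 0.762800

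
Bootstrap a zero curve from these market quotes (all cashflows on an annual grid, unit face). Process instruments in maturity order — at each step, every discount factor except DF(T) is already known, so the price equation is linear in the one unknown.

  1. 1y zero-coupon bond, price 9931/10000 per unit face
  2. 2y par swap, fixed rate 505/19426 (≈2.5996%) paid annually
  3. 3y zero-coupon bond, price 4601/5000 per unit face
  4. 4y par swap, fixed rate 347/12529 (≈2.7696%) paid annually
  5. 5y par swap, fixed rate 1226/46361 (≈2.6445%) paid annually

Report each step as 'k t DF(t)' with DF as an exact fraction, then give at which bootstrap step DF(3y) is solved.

step 1 [1y] zero: DF = P = 9931/10000 ≈ 0.993100
step 2 [2y] swap r/1=505/19426: DF=(1 − 505/19426·(0.993100))/(1+505/19426) = 1899/2000 ≈ 0.949500
step 3 [3y] zero: DF = P = 4601/5000 ≈ 0.920200
step 4 [4y] swap r/1=347/12529: DF=(1 − 347/12529·(0.993100+0.949500+0.920200))/(1+347/12529) = 8959/10000 ≈ 0.895900
step 5 [5y] swap r/1=1226/46361: DF=(1 − 1226/46361·(0.993100+0.949500+0.920200+0.895900))/(1+1226/46361) = 4387/5000 ≈ 0.877400

1 1 9931/10000
2 2 1899/2000
3 3 4601/5000
4 4 8959/10000
5 5 4387/5000
DF(3y) is solved at step 3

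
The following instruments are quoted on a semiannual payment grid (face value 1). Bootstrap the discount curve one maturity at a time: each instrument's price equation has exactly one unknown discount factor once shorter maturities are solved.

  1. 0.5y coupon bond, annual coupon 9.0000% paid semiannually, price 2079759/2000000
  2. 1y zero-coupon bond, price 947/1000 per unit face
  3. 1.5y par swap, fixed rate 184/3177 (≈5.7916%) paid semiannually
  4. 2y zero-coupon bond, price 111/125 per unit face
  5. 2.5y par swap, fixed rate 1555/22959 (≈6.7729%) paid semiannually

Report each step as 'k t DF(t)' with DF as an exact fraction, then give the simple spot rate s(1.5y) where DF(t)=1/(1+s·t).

step 1 [0.5y] bond c/2=9/200: DF=(2079759/2000000 − 9/200·(0))/(1+9/200) = 9951/10000 ≈ 0.995100
step 2 [1y] zero: DF = P = 947/1000 ≈ 0.947000
step 3 [1.5y] swap r/2=92/3177: DF=(1 − 92/3177·(0.995100+0.947000))/(1+92/3177) = 2293/2500 ≈ 0.917200
step 4 [2y] zero: DF = P = 111/125 ≈ 0.888000
step 5 [2.5y] swap r/2=1555/45918: DF=(1 − 1555/45918·(0.995100+0.947000+0.917200+0.888000))/(1+1555/45918) = 1689/2000 ≈ 0.844500

1 1/2 9951/10000
2 1 947/1000
3 3/2 2293/2500
4 2 111/125
5 5/2 1689/2000
s(1.5y) = (1/(2293/2500) − 1)/(3/2) = 138/2293 ≈ 6.0183%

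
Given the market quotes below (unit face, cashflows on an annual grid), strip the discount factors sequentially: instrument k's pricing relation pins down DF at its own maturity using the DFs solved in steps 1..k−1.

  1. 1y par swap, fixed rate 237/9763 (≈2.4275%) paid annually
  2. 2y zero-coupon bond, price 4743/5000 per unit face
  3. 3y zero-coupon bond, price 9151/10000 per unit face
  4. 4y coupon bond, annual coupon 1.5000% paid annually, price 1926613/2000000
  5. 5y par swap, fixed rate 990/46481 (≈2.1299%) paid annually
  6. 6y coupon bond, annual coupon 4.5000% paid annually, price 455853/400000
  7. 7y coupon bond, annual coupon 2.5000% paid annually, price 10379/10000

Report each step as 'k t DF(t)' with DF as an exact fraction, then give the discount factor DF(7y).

step 1 [1y] swap r/1=237/9763: DF=(1 − 237/9763·(0))/(1+237/9763) = 9763/10000 ≈ 0.976300
step 2 [2y] zero: DF = P = 4743/5000 ≈ 0.948600
step 3 [3y] zero: DF = P = 9151/10000 ≈ 0.915100
step 4 [4y] bond c/1=3/200: DF=(1926613/2000000 − 3/200·(0.976300+0.948600+0.915100))/(1+3/200) = 9071/10000 ≈ 0.907100
step 5 [5y] swap r/1=990/46481: DF=(1 − 990/46481·(0.976300+0.948600+0.915100+0.907100))/(1+990/46481) = 901/1000 ≈ 0.901000
step 6 [6y] bond c/1=9/200: DF=(455853/400000 − 9/200·(0.976300+0.948600+0.915100+0.907100+0.901000))/(1+9/200) = 1113/1250 ≈ 0.890400
step 7 [7y] bond c/1=1/40: DF=(10379/10000 − 1/40·(0.976300+0.948600+0.915100+0.907100+0.901000+0.890400))/(1+1/40) = 351/400 ≈ 0.877500

1 1 9763/10000
2 2 4743/5000
3 3 9151/10000
4 4 9071/10000
5 5 901/1000
6 6 1113/1250
7 7 351/400
DF(7y) = 351/400 ≈ 0.877500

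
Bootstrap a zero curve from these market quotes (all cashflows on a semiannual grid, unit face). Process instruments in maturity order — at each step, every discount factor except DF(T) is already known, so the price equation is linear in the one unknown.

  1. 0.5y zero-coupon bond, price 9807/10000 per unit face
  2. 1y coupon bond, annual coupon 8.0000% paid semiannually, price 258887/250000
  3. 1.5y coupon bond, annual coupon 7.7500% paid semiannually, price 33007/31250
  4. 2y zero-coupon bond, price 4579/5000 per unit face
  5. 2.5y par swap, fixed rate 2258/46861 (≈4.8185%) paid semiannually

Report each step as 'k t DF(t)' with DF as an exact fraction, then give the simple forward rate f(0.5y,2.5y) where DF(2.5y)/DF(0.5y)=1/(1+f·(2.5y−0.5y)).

1 1/2 9807/10000
2 1 479/500
3 3/2 1889/2000
4 2 4579/5000
5 5/2 8871/10000
f(0.5y,2.5y) = ((9807/10000)/(8871/10000) − 1)/(2) = 156/2957 ≈ 5.2756%

step 1 [0.5y] zero: DF = P = 9807/10000 ≈ 0.980700
step 2 [1y] bond c/2=1/25: DF=(258887/250000 − 1/25·(0.980700))/(1+1/25) = 479/500 ≈ 0.958000
step 3 [1.5y] bond c/2=31/800: DF=(33007/31250 − 31/800·(0.980700+0.958000))/(1+31/800) = 1889/2000 ≈ 0.944500
step 4 [2y] zero: DF = P = 4579/5000 ≈ 0.915800
step 5 [2.5y] swap r/2=1129/46861: DF=(1 − 1129/46861·(0.980700+0.958000+0.944500+0.915800))/(1+1129/46861) = 8871/10000 ≈ 0.887100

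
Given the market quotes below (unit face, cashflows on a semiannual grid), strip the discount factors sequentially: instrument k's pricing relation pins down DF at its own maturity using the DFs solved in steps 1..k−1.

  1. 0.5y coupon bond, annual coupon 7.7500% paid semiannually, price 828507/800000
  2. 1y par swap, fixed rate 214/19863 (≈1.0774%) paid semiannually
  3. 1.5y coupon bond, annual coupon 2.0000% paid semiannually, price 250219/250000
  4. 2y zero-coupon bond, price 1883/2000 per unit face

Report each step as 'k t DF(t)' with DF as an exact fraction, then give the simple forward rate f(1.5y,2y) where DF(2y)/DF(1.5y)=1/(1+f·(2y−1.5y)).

step 1 [0.5y] bond c/2=31/800: DF=(828507/800000 − 31/800·(0))/(1+31/800) = 997/1000 ≈ 0.997000
step 2 [1y] swap r/2=107/19863: DF=(1 − 107/19863·(0.997000))/(1+107/19863) = 9893/10000 ≈ 0.989300
step 3 [1.5y] bond c/2=1/100: DF=(250219/250000 − 1/100·(0.997000+0.989300))/(1+1/100) = 9713/10000 ≈ 0.971300
step 4 [2y] zero: DF = P = 1883/2000 ≈ 0.941500

1 1/2 997/1000
2 1 9893/10000
3 3/2 9713/10000
4 2 1883/2000
f(1.5y,2y) = ((9713/10000)/(1883/2000) − 1)/(1/2) = 596/9415 ≈ 6.3303%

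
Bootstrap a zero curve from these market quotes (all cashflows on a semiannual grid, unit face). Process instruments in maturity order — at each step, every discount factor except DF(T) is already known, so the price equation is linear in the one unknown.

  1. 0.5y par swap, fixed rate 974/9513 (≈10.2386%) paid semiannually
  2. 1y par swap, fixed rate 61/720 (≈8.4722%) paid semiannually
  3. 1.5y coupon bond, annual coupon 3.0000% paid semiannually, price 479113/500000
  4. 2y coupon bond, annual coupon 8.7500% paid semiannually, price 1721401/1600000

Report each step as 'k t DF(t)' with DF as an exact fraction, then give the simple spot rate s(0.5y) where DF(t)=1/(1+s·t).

1 1/2 9513/10000
2 1 9207/10000
3 3/2 2291/2500
4 2 9139/10000
s(0.5y) = (1/(9513/10000) − 1)/(1/2) = 974/9513 ≈ 10.2386%

step 1 [0.5y] swap r/2=487/9513: DF=(1 − 487/9513·(0))/(1+487/9513) = 9513/10000 ≈ 0.951300
step 2 [1y] swap r/2=61/1440: DF=(1 − 61/1440·(0.951300))/(1+61/1440) = 9207/10000 ≈ 0.920700
step 3 [1.5y] bond c/2=3/200: DF=(479113/500000 − 3/200·(0.951300+0.920700))/(1+3/200) = 2291/2500 ≈ 0.916400
step 4 [2y] bond c/2=7/160: DF=(1721401/1600000 − 7/160·(0.951300+0.920700+0.916400))/(1+7/160) = 9139/10000 ≈ 0.913900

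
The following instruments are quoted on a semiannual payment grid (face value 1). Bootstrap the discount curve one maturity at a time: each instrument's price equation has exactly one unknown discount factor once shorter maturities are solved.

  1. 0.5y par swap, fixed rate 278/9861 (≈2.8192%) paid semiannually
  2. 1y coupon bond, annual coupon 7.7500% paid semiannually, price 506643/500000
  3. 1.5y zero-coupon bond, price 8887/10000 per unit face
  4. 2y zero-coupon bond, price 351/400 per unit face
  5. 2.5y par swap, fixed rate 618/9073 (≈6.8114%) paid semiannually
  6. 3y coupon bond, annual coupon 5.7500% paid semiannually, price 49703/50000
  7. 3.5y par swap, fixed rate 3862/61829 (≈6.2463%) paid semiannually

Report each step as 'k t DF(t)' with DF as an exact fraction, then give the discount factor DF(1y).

1 1/2 9861/10000
2 1 9387/10000
3 3/2 8887/10000
4 2 351/400
5 5/2 1691/2000
6 3 1679/2000
7 7/2 8069/10000
DF(1y) = 9387/10000 ≈ 0.938700

step 1 [0.5y] swap r/2=139/9861: DF=(1 − 139/9861·(0))/(1+139/9861) = 9861/10000 ≈ 0.986100
step 2 [1y] bond c/2=31/800: DF=(506643/500000 − 31/800·(0.986100))/(1+31/800) = 9387/10000 ≈ 0.938700
step 3 [1.5y] zero: DF = P = 8887/10000 ≈ 0.888700
step 4 [2y] zero: DF = P = 351/400 ≈ 0.877500
step 5 [2.5y] swap r/2=309/9073: DF=(1 − 309/9073·(0.986100+0.938700+0.888700+0.877500))/(1+309/9073) = 1691/2000 ≈ 0.845500
step 6 [3y] bond c/2=23/800: DF=(49703/50000 − 23/800·(0.986100+0.938700+0.888700+0.877500+0.845500))/(1+23/800) = 1679/2000 ≈ 0.839500
step 7 [3.5y] swap r/2=1931/61829: DF=(1 − 1931/61829·(0.986100+0.938700+0.888700+0.877500+0.845500+0.839500))/(1+1931/61829) = 8069/10000 ≈ 0.806900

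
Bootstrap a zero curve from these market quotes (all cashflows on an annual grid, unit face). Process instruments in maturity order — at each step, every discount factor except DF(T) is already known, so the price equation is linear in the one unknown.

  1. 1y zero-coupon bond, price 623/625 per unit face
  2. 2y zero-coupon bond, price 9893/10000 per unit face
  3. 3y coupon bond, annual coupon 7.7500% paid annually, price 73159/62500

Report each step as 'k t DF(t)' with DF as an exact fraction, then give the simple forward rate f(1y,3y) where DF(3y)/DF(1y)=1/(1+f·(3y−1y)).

step 1 [1y] zero: DF = P = 623/625 ≈ 0.996800
step 2 [2y] zero: DF = P = 9893/10000 ≈ 0.989300
step 3 [3y] bond c/1=31/400: DF=(73159/62500 − 31/400·(0.996800+0.989300))/(1+31/400) = 1887/2000 ≈ 0.943500

1 1 623/625
2 2 9893/10000
3 3 1887/2000
f(1y,3y) = ((623/625)/(1887/2000) − 1)/(2) = 533/18870 ≈ 2.8246%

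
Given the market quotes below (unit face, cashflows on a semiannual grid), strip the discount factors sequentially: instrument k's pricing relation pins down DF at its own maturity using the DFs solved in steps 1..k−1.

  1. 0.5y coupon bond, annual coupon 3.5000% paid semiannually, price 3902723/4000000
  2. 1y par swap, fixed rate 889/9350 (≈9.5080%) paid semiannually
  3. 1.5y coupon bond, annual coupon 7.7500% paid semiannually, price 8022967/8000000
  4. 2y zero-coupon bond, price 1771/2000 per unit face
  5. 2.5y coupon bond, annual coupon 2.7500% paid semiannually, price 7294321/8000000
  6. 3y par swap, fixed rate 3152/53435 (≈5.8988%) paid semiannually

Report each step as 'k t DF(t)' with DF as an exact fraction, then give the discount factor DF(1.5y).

1 1/2 9589/10000
2 1 9111/10000
3 3/2 8957/10000
4 2 1771/2000
5 5/2 8499/10000
6 3 1053/1250
DF(1.5y) = 8957/10000 ≈ 0.895700

step 1 [0.5y] bond c/2=7/400: DF=(3902723/4000000 − 7/400·(0))/(1+7/400) = 9589/10000 ≈ 0.958900
step 2 [1y] swap r/2=889/18700: DF=(1 − 889/18700·(0.958900))/(1+889/18700) = 9111/10000 ≈ 0.911100
step 3 [1.5y] bond c/2=31/800: DF=(8022967/8000000 − 31/800·(0.958900+0.911100))/(1+31/800) = 8957/10000 ≈ 0.895700
step 4 [2y] zero: DF = P = 1771/2000 ≈ 0.885500
step 5 [2.5y] bond c/2=11/800: DF=(7294321/8000000 − 11/800·(0.958900+0.911100+0.895700+0.885500))/(1+11/800) = 8499/10000 ≈ 0.849900
step 6 [3y] swap r/2=1576/53435: DF=(1 − 1576/53435·(0.958900+0.911100+0.895700+0.885500+0.849900))/(1+1576/53435) = 1053/1250 ≈ 0.842400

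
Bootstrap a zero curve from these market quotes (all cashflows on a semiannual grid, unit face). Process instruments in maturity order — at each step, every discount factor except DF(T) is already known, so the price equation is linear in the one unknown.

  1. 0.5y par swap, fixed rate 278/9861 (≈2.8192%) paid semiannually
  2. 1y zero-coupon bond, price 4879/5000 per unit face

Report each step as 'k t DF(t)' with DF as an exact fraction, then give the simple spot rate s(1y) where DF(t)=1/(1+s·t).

1 1/2 9861/10000
2 1 4879/5000
s(1y) = (1/(4879/5000) − 1)/(1) = 121/4879 ≈ 2.4800%

step 1 [0.5y] swap r/2=139/9861: DF=(1 − 139/9861·(0))/(1+139/9861) = 9861/10000 ≈ 0.986100
step 2 [1y] zero: DF = P = 4879/5000 ≈ 0.975800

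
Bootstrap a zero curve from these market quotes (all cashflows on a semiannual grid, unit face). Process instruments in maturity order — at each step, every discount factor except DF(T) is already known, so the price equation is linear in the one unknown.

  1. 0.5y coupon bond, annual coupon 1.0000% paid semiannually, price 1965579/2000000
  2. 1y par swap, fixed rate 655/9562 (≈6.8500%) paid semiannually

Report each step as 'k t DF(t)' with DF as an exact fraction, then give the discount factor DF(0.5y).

1 1/2 9779/10000
2 1 1869/2000
DF(0.5y) = 9779/10000 ≈ 0.977900

step 1 [0.5y] bond c/2=1/200: DF=(1965579/2000000 − 1/200·(0))/(1+1/200) = 9779/10000 ≈ 0.977900
step 2 [1y] swap r/2=655/19124: DF=(1 − 655/19124·(0.977900))/(1+655/19124) = 1869/2000 ≈ 0.934500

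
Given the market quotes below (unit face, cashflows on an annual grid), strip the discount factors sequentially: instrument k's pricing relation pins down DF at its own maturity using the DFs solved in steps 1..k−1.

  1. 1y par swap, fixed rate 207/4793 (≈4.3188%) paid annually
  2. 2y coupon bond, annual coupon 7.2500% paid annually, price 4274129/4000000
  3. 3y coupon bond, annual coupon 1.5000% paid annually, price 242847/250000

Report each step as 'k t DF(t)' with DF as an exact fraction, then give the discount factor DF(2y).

step 1 [1y] swap r/1=207/4793: DF=(1 − 207/4793·(0))/(1+207/4793) = 4793/5000 ≈ 0.958600
step 2 [2y] bond c/1=29/400: DF=(4274129/4000000 − 29/400·(0.958600))/(1+29/400) = 1863/2000 ≈ 0.931500
step 3 [3y] bond c/1=3/200: DF=(242847/250000 − 3/200·(0.958600+0.931500))/(1+3/200) = 9291/10000 ≈ 0.929100

1 1 4793/5000
2 2 1863/2000
3 3 9291/10000
DF(2y) = 1863/2000 ≈ 0.931500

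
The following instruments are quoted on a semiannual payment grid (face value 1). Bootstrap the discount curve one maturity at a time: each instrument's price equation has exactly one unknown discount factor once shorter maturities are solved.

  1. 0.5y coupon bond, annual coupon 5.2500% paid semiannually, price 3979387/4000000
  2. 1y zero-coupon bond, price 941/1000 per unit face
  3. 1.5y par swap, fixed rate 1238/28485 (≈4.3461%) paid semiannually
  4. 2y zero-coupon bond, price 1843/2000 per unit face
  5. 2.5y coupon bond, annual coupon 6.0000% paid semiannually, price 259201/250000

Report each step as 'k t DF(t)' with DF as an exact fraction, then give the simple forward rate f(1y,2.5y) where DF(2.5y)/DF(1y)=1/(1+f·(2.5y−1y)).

1 1/2 4847/5000
2 1 941/1000
3 3/2 9381/10000
4 2 1843/2000
5 5/2 1121/1250
f(1y,2.5y) = ((941/1000)/(1121/1250) − 1)/(3/2) = 221/6726 ≈ 3.2858%

step 1 [0.5y] bond c/2=21/800: DF=(3979387/4000000 − 21/800·(0))/(1+21/800) = 4847/5000 ≈ 0.969400
step 2 [1y] zero: DF = P = 941/1000 ≈ 0.941000
step 3 [1.5y] swap r/2=619/28485: DF=(1 − 619/28485·(0.969400+0.941000))/(1+619/28485) = 9381/10000 ≈ 0.938100
step 4 [2y] zero: DF = P = 1843/2000 ≈ 0.921500
step 5 [2.5y] bond c/2=3/100: DF=(259201/250000 − 3/100·(0.969400+0.941000+0.938100+0.921500))/(1+3/100) = 1121/1250 ≈ 0.896800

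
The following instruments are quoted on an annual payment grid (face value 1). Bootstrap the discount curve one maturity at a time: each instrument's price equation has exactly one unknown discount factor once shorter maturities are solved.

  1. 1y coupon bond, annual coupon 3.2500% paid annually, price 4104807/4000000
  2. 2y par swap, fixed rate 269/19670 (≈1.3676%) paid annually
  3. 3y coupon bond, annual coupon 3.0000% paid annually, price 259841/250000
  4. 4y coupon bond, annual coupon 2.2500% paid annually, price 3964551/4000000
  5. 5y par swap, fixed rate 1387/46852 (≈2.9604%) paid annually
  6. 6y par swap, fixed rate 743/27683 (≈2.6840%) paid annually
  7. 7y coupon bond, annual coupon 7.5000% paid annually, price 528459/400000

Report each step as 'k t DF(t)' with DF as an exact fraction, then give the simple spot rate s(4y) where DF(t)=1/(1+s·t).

step 1 [1y] bond c/1=13/400: DF=(4104807/4000000 − 13/400·(0))/(1+13/400) = 9939/10000 ≈ 0.993900
step 2 [2y] swap r/1=269/19670: DF=(1 − 269/19670·(0.993900))/(1+269/19670) = 9731/10000 ≈ 0.973100
step 3 [3y] bond c/1=3/100: DF=(259841/250000 − 3/100·(0.993900+0.973100))/(1+3/100) = 4759/5000 ≈ 0.951800
step 4 [4y] bond c/1=9/400: DF=(3964551/4000000 − 9/400·(0.993900+0.973100+0.951800))/(1+9/400) = 9051/10000 ≈ 0.905100
step 5 [5y] swap r/1=1387/46852: DF=(1 − 1387/46852·(0.993900+0.973100+0.951800+0.905100))/(1+1387/46852) = 8613/10000 ≈ 0.861300
step 6 [6y] swap r/1=743/27683: DF=(1 − 743/27683·(0.993900+0.973100+0.951800+0.905100+0.861300))/(1+743/27683) = 4257/5000 ≈ 0.851400
step 7 [7y] bond c/1=3/40: DF=(528459/400000 − 3/40·(0.993900+0.973100+0.951800+0.905100+0.861300+0.851400))/(1+3/40) = 8427/10000 ≈ 0.842700

1 1 9939/10000
2 2 9731/10000
3 3 4759/5000
4 4 9051/10000
5 5 8613/10000
6 6 4257/5000
7 7 8427/10000
s(4y) = (1/(9051/10000) − 1)/(4) = 949/36204 ≈ 2.6213%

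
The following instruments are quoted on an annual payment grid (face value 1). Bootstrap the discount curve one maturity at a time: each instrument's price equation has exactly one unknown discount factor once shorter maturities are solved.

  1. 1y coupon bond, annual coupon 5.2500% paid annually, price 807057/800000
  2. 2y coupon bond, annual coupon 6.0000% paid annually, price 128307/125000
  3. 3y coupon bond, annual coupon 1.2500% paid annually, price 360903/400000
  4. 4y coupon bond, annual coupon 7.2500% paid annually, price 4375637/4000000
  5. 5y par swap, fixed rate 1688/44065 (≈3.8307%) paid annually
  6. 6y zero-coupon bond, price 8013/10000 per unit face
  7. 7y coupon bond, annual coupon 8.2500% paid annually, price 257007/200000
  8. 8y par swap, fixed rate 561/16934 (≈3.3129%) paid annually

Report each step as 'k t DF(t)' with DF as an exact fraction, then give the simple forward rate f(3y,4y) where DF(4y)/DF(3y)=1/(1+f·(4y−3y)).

step 1 [1y] bond c/1=21/400: DF=(807057/800000 − 21/400·(0))/(1+21/400) = 1917/2000 ≈ 0.958500
step 2 [2y] bond c/1=3/50: DF=(128307/125000 − 3/50·(0.958500))/(1+3/50) = 9141/10000 ≈ 0.914100
step 3 [3y] bond c/1=1/80: DF=(360903/400000 − 1/80·(0.958500+0.914100))/(1+1/80) = 217/250 ≈ 0.868000
step 4 [4y] bond c/1=29/400: DF=(4375637/4000000 − 29/400·(0.958500+0.914100+0.868000))/(1+29/400) = 8347/10000 ≈ 0.834700
step 5 [5y] swap r/1=1688/44065: DF=(1 − 1688/44065·(0.958500+0.914100+0.868000+0.834700))/(1+1688/44065) = 1039/1250 ≈ 0.831200
step 6 [6y] zero: DF = P = 8013/10000 ≈ 0.801300
step 7 [7y] bond c/1=33/400: DF=(257007/200000 − 33/400·(0.958500+0.914100+0.868000+0.834700+0.831200+0.801300))/(1+33/400) = 3951/5000 ≈ 0.790200
step 8 [8y] swap r/1=561/16934: DF=(1 − 561/16934·(0.958500+0.914100+0.868000+0.834700+0.831200+0.801300+0.790200))/(1+561/16934) = 1939/2500 ≈ 0.775600

1 1 1917/2000
2 2 9141/10000
3 3 217/250
4 4 8347/10000
5 5 1039/1250
6 6 8013/10000
7 7 3951/5000
8 8 1939/2500
f(3y,4y) = ((217/250)/(8347/10000) − 1)/(1) = 333/8347 ≈ 3.9895%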